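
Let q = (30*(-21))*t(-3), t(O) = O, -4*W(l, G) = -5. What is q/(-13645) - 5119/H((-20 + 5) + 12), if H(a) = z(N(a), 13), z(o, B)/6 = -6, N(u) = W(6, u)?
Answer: 13956143/98244 ≈ 142.06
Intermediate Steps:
W(l, G) = 5/4 (W(l, G) = -1/4*(-5) = 5/4)
N(u) = 5/4
z(o, B) = -36 (z(o, B) = 6*(-6) = -36)
q = 1890 (q = (30*(-21))*(-3) = -630*(-3) = 1890)
H(a) = -36
q/(-13645) - 5119/H((-20 + 5) + 12) = 1890/(-13645) - 5119/(-36) = 1890*(-1/13645) - 5119*(-1/36) = -378/2729 + 5119/36 = 13956143/98244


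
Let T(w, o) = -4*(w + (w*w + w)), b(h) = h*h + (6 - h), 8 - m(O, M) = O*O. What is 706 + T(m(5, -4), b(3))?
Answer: -314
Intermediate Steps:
m(O, M) = 8 - O² (m(O, M) = 8 - O*O = 8 - O²)
b(h) = 6 + h² - h (b(h) = h² + (6 - h) = 6 + h² - h)
T(w, o) = -8*w - 4*w² (T(w, o) = -4*(w + (w² + w)) = -4*(w + (w + w²)) = -4*(w² + 2*w) = -8*w - 4*w²)
706 + T(m(5, -4), b(3)) = 706 - 4*(8 - 1*5²)*(2 + (8 - 1*5²)) = 706 - 4*(8 - 1*25)*(2 + (8 - 1*25)) = 706 - 4*(8 - 25)*(2 + (8 - 25)) = 706 - 4*(-17)*(2 - 17) = 706 - 4*(-17)*(-15) = 706 - 1020 = -314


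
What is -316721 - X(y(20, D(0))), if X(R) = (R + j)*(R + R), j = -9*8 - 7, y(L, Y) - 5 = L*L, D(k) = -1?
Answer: -580781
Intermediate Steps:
y(L, Y) = 5 + L² (y(L, Y) = 5 + L*L = 5 + L²)
j = -79 (j = -72 - 7 = -79)
X(R) = 2*R*(-79 + R) (X(R) = (R - 79)*(R + R) = (-79 + R)*(2*R) = 2*R*(-79 + R))
-316721 - X(y(20, D(0))) = -316721 - 2*(5 + 20²)*(-79 + (5 + 20²)) = -316721 - 2*(5 + 400)*(-79 + (5 + 400)) = -316721 - 2*405*(-79 + 405) = -316721 - 2*405*326 = -316721 - 1*264060 = -316721 - 264060 = -580781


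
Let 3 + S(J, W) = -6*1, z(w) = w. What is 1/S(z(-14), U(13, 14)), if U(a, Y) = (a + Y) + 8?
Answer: -1/9 ≈ -0.11111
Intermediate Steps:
U(a, Y) = 8 + Y + a (U(a, Y) = (Y + a) + 8 = 8 + Y + a)
S(J, W) = -9 (S(J, W) = -3 - 6*1 = -3 - 6 = -9)
1/S(z(-14), U(13, 14)) = 1/(-9) = -1/9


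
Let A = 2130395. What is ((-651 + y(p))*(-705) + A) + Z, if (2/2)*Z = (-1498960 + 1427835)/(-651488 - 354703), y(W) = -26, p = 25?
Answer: 2623824218005/1006191 ≈ 2.6077e+6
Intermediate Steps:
Z = 71125/1006191 (Z = (-1498960 + 1427835)/(-651488 - 354703) = -71125/(-1006191) = -71125*(-1/1006191) = 71125/1006191 ≈ 0.070687)
((-651 + y(p))*(-705) + A) + Z = ((-651 - 26)*(-705) + 2130395) + 71125/1006191 = (-677*(-705) + 2130395) + 71125/1006191 = (477285 + 2130395) + 71125/1006191 = 2607680 + 71125/1006191 = 2623824218005/1006191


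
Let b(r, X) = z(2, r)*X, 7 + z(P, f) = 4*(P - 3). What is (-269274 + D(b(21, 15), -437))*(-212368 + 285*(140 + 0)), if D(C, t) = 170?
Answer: 46411828672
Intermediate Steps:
z(P, f) = -19 + 4*P (z(P, f) = -7 + 4*(P - 3) = -7 + 4*(-3 + P) = -7 + (-12 + 4*P) = -19 + 4*P)
b(r, X) = -11*X (b(r, X) = (-19 + 4*2)*X = (-19 + 8)*X = -11*X)
(-269274 + D(b(21, 15), -437))*(-212368 + 285*(140 + 0)) = (-269274 + 170)*(-212368 + 285*(140 + 0)) = -269104*(-212368 + 285*140) = -269104*(-212368 + 39900) = -269104*(-172468) = 46411828672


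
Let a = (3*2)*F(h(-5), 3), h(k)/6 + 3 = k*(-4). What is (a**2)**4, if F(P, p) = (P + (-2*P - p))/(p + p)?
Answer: 14774554437890625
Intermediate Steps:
h(k) = -18 - 24*k (h(k) = -18 + 6*(k*(-4)) = -18 + 6*(-4*k) = -18 - 24*k)
F(P, p) = (-P - p)/(2*p) (F(P, p) = (P + (-p - 2*P))/((2*p)) = (-P - p)*(1/(2*p)) = (-P - p)/(2*p))
a = -105 (a = (3*2)*((1/2)*(-(-18 - 24*(-5)) - 1*3)/3) = 6*((1/2)*(1/3)*(-(-18 + 120) - 3)) = 6*((1/2)*(1/3)*(-1*102 - 3)) = 6*((1/2)*(1/3)*(-102 - 3)) = 6*((1/2)*(1/3)*(-105)) = 6*(-35/2) = -105)
(a**2)**4 = ((-105)**2)**4 = 11025**4 = 14774554437890625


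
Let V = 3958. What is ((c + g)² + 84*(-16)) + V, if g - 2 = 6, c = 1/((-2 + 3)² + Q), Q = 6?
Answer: 131335/49 ≈ 2680.3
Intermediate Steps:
c = ⅐ (c = 1/((-2 + 3)² + 6) = 1/(1² + 6) = 1/(1 + 6) = 1/7 = ⅐ ≈ 0.14286)
g = 8 (g = 2 + 6 = 8)
((c + g)² + 84*(-16)) + V = ((⅐ + 8)² + 84*(-16)) + 3958 = ((57/7)² - 1344) + 3958 = (3249/49 - 1344) + 3958 = -62607/49 + 3958 = 131335/49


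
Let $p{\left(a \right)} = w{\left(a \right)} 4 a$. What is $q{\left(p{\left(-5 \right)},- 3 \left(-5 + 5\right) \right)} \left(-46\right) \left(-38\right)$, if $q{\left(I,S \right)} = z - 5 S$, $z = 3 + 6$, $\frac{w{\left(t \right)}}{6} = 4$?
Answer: $15732$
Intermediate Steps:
$w{\left(t \right)} = 24$ ($w{\left(t \right)} = 6 \cdot 4 = 24$)
$z = 9$
$p{\left(a \right)} = 96 a$ ($p{\left(a \right)} = 24 \cdot 4 a = 96 a$)
$q{\left(I,S \right)} = 9 - 5 S$
$q{\left(p{\left(-5 \right)},- 3 \left(-5 + 5\right) \right)} \left(-46\right) \left(-38\right) = \left(9 - 5 \left(- 3 \left(-5 + 5\right)\right)\right) \left(-46\right) \left(-38\right) = \left(9 - 5 \left(\left(-3\right) 0\right)\right) \left(-46\right) \left(-38\right) = \left(9 - 0\right) \left(-46\right) \left(-38\right) = \left(9 + 0\right) \left(-46\right) \left(-38\right) = 9 \left(-46\right) \left(-38\right) = \left(-414\right) \left(-38\right) = 15732$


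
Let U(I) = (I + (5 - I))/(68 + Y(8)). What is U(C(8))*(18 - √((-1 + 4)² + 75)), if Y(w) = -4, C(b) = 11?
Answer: 45/32 - 5*√21/32 ≈ 0.69022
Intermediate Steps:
U(I) = 5/64 (U(I) = (I + (5 - I))/(68 - 4) = 5/64)
U(C(8))*(18 - √((-1 + 4)² + 75)) = 5*(18 - √((-1 + 4)² + 75))/64 = 5*(18 - √(3² + 75))/64 = 5*(18 - √(9 + 75))/64 = 5*(18 - √84)/64 = 5*(18 - 2*√21)/64 = 45/32 - 5*√21/32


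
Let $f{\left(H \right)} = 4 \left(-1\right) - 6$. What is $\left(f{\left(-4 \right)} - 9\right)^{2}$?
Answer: $361$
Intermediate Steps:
$f{\left(H \right)} = -10$ ($f{\left(H \right)} = -4 - 6 = -10$)
$\left(f{\left(-4 \right)} - 9\right)^{2} = \left(-10 - 9\right)^{2} = \left(-19\right)^{2} = 361$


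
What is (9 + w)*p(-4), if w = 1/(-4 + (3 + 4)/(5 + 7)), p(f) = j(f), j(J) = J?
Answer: -1428/41 ≈ -34.829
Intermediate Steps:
p(f) = f
w = -12/41 (w = 1/(-4 + 7/12) = 1/(-41/12) = -12/41 ≈ -0.29268)
(9 + w)*p(-4) = (9 - 12/41)*(-4) = (357/41)*(-4) = -1428/41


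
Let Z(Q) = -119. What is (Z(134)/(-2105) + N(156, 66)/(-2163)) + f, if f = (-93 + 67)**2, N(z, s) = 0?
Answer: 1423099/2105 ≈ 676.06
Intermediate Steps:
f = 676 (f = (-26)**2 = 676)
(Z(134)/(-2105) + N(156, 66)/(-2163)) + f = (-119/(-2105) + 0/(-2163)) + 676 = (-119*(-1/2105) + 0*(-1/2163)) + 676 = (119/2105 + 0) + 676 = 119/2105 + 676 = 1423099/2105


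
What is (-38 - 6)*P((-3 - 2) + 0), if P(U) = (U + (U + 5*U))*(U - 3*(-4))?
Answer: 10780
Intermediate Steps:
P(U) = 7*U*(12 + U) (P(U) = (U + 6*U)*(U + 12) = (7*U)*(12 + U) = 7*U*(12 + U))
(-38 - 6)*P((-3 - 2) + 0) = (-38 - 6)*(7*((-3 - 2) + 0)*(12 + ((-3 - 2) + 0))) = -308*(-5 + 0)*(12 + (-5 + 0)) = -308*(-5)*(12 - 5) = -308*(-5)*7 = -44*(-245) = 10780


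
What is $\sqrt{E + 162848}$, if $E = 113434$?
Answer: $3 \sqrt{30698} \approx 525.63$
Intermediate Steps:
$\sqrt{E + 162848} = \sqrt{113434 + 162848} = \sqrt{276282} = 3 \sqrt{30698}$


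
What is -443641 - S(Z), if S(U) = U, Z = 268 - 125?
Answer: -443784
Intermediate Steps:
Z = 143
-443641 - S(Z) = -443641 - 1*143 = -443641 - 143 = -443784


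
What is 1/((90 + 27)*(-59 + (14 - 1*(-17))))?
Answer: -1/3276 ≈ -0.00030525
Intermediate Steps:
1/((90 + 27)*(-59 + (14 - 1*(-17)))) = 1/(117*(-59 + (14 + 17))) = 1/(117*(-59 + 31)) = 1/(117*(-28)) = 1/(-3276) = -1/3276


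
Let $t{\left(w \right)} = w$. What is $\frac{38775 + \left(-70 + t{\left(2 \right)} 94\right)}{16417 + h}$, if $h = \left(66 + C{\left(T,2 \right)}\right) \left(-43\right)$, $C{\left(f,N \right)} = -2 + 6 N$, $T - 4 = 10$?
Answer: $\frac{38893}{13149} \approx 2.9579$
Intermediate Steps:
$T = 14$ ($T = 4 + 10 = 14$)
$h = -3268$ ($h = \left(66 + \left(-2 + 6 \cdot 2\right)\right) \left(-43\right) = \left(66 + \left(-2 + 12\right)\right) \left(-43\right) = \left(66 + 10\right) \left(-43\right) = 76 \left(-43\right) = -3268$)
$\frac{38775 + \left(-70 + t{\left(2 \right)} 94\right)}{16417 + h} = \frac{38775 + \left(-70 + 2 \cdot 94\right)}{16417 - 3268} = \frac{38775 + \left(-70 + 188\right)}{13149} = \left(38775 + 118\right) \frac{1}{13149} = 38893 \cdot \frac{1}{13149} = \frac{38893}{13149}$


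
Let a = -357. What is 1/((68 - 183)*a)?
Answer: 1/41055 ≈ 2.4358e-5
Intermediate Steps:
1/((68 - 183)*a) = 1/((68 - 183)*(-357)) = 1/(-115*(-357)) = 1/41055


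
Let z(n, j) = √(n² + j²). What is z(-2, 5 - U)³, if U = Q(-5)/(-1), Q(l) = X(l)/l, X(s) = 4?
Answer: 541*√541/125 ≈ 100.67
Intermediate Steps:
Q(l) = 4/l
U = ⅘ (U = (4/(-5))/(-1) = (4*(-⅕))*(-1) = -⅘*(-1) = ⅘ ≈ 0.80000)
z(n, j) = √(j² + n²)
z(-2, 5 - U)³ = (√((5 - 1*⅘)² + (-2)²))³ = (√((5 - ⅘)² + 4))³ = (√((21/5)² + 4))³ = (√(441/25 + 4))³ = (√(541/25))³ = (√541/5)³ = 541*√541/125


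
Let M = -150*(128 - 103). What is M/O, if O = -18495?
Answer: 250/1233 ≈ 0.20276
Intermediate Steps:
M = -3750 (M = -150*25 = -3750)
M/O = -3750/(-18495) = -3750*(-1/18495) = 250/1233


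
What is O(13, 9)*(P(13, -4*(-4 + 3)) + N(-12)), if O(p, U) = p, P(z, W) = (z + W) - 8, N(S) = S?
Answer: -39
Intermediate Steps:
P(z, W) = -8 + W + z (P(z, W) = (W + z) - 8 = -8 + W + z)
O(13, 9)*(P(13, -4*(-4 + 3)) + N(-12)) = 13*((-8 - 4*(-4 + 3) + 13) - 12) = 13*((-8 - 4*(-1) + 13) - 12) = 13*((-8 + 4 + 13) - 12) = 13*(9 - 12) = 13*(-3) = -39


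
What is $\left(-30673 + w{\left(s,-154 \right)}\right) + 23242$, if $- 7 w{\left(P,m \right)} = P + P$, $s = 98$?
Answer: $-7459$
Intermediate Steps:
$w{\left(P,m \right)} = - \frac{2 P}{7}$ ($w{\left(P,m \right)} = - \frac{P + P}{7} = - \frac{2 P}{7}$)
$\left(-30673 + w{\left(s,-154 \right)}\right) + 23242 = \left(-30673 - 28\right) + 23242 = -30701 + 23242 = -7459$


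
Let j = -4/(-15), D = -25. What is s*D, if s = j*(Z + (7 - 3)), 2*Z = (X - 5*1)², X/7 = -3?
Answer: -2280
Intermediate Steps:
X = -21 (X = 7*(-3) = -21)
Z = 338 (Z = (-21 - 5*1)²/2 = (-21 - 5)²/2 = (½)*(-26)² = (½)*676 = 338)
j = 4/15 (j = -4*(-1/15) = 4/15 ≈ 0.26667)
s = 456/5 (s = 4*(338 + (7 - 3))/15 = 4*(338 + 4)/15 = (4/15)*342 = 456/5 ≈ 91.200)
s*D = (456/5)*(-25) = -2280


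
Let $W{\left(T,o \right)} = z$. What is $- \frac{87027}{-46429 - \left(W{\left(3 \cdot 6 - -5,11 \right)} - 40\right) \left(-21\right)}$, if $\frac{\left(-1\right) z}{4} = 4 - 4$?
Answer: $\frac{87027}{47269} \approx 1.8411$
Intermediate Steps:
$z = 0$ ($z = - 4 \left(4 - 4\right) = \left(-4\right) 0 = 0$)
$W{\left(T,o \right)} = 0$
$- \frac{87027}{-46429 - \left(W{\left(3 \cdot 6 - -5,11 \right)} - 40\right) \left(-21\right)} = - \frac{87027}{-46429 - \left(0 - 40\right) \left(-21\right)} = - \frac{87027}{-46429 - \left(-40\right) \left(-21\right)} = - \frac{87027}{-46429 - 840} = - \frac{87027}{-47269} = \left(-87027\right) \left(- \frac{1}{47269}\right) = \frac{87027}{47269}$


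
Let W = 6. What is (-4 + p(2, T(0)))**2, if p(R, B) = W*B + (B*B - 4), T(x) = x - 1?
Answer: 169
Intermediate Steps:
T(x) = -1 + x
p(R, B) = -4 + B**2 + 6*B (p(R, B) = 6*B + (B*B - 4) = 6*B + (B**2 - 4) = 6*B + (-4 + B**2) = -4 + B**2 + 6*B)
(-4 + p(2, T(0)))**2 = (-4 + (-4 + (-1 + 0)**2 + 6*(-1 + 0)))**2 = (-4 + (-4 + (-1)**2 + 6*(-1)))**2 = (-4 + (-4 + 1 - 6))**2 = (-4 - 9)**2 = (-13)**2 = 169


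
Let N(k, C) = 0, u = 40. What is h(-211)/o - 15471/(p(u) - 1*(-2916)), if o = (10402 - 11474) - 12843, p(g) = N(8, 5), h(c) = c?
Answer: -2650169/500940 ≈ -5.2904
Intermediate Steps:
p(g) = 0
o = -13915 (o = -1072 - 12843 = -13915)
h(-211)/o - 15471/(p(u) - 1*(-2916)) = -211/(-13915) - 15471/(0 - 1*(-2916)) = -211*(-1/13915) - 15471/(0 + 2916) = 211/13915 - 15471/2916 = 211/13915 - 15471*1/2916 = 211/13915 - 191/36 = -2650169/500940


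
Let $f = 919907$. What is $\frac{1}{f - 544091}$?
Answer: $\frac{1}{375816} \approx 2.6609 \cdot 10^{-6}$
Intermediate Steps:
$\frac{1}{f - 544091} = \frac{1}{919907 - 544091} = \frac{1}{375816}$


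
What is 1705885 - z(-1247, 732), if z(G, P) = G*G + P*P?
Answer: -384948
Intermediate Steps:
z(G, P) = G² + P²
1705885 - z(-1247, 732) = 1705885 - ((-1247)² + 732²) = 1705885 - (1555009 + 535824) = 1705885 - 1*2090833 = 1705885 - 2090833 = -384948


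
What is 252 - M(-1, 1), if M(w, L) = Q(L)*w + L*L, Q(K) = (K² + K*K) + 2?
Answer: 255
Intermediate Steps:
Q(K) = 2 + 2*K² (Q(K) = (K² + K²) + 2 = 2*K² + 2 = 2 + 2*K²)
M(w, L) = L² + w*(2 + 2*L²) (M(w, L) = (2 + 2*L²)*w + L*L = w*(2 + 2*L²) + L² = L² + w*(2 + 2*L²))
252 - M(-1, 1) = 252 - (1² + 2*(-1)*(1 + 1²)) = 252 - (1 + 2*(-1)*(1 + 1)) = 252 - (1 + 2*(-1)*2) = 252 - (1 - 4) = 252 - 1*(-3) = 252 + 3 = 255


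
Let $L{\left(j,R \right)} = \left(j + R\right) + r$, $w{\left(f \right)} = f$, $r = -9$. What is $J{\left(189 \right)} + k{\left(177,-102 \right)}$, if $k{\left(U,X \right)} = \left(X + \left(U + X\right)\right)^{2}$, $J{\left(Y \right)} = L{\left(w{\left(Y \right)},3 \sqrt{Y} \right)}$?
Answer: $909 + 9 \sqrt{21} \approx 950.24$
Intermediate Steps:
$L{\left(j,R \right)} = -9 + R + j$ ($L{\left(j,R \right)} = \left(j + R\right) - 9 = \left(R + j\right) - 9 = -9 + R + j$)
$J{\left(Y \right)} = -9 + Y + 3 \sqrt{Y}$ ($J{\left(Y \right)} = -9 + 3 \sqrt{Y} + Y = -9 + Y + 3 \sqrt{Y}$)
$k{\left(U,X \right)} = \left(U + 2 X\right)^{2}$
$J{\left(189 \right)} + k{\left(177,-102 \right)} = \left(-9 + 189 + 3 \sqrt{189}\right) + \left(177 + 2 \left(-102\right)\right)^{2} = \left(-9 + 189 + 3 \cdot 3 \sqrt{21}\right) + \left(177 - 204\right)^{2} = \left(-9 + 189 + 9 \sqrt{21}\right) + \left(-27\right)^{2} = \left(180 + 9 \sqrt{21}\right) + 729 = 909 + 9 \sqrt{21}$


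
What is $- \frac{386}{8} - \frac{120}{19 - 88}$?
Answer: $- \frac{4279}{92} \approx -46.511$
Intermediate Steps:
$- \frac{386}{8} - \frac{120}{19 - 88} = \left(-386\right) \frac{1}{8} - \frac{120}{19 - 88} = - \frac{193}{4} - \frac{120}{-69} = - \frac{193}{4} - - \frac{40}{23} = - \frac{193}{4} + \frac{40}{23} = - \frac{4279}{92}$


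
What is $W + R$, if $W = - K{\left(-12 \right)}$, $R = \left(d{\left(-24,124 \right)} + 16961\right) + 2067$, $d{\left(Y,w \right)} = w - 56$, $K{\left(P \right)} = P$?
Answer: $19108$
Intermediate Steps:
$d{\left(Y,w \right)} = -56 + w$
$R = 19096$ ($R = \left(\left(-56 + 124\right) + 16961\right) + 2067 = \left(68 + 16961\right) + 2067 = 17029 + 2067 = 19096$)
$W = 12$ ($W = \left(-1\right) \left(-12\right) = 12$)
$W + R = 12 + 19096 = 19108$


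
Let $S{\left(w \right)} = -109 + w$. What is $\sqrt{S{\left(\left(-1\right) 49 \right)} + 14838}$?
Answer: $2 \sqrt{3670} \approx 121.16$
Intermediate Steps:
$\sqrt{S{\left(\left(-1\right) 49 \right)} + 14838} = \sqrt{\left(-109 - 49\right) + 14838} = \sqrt{-158 + 14838} = \sqrt{14680} = 2 \sqrt{3670}$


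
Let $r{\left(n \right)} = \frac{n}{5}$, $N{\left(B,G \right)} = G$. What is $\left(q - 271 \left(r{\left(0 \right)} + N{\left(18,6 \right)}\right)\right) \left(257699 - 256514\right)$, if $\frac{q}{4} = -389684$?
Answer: $-1849028970$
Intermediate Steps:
$q = -1558736$ ($q = 4 \left(-389684\right) = -1558736$)
$r{\left(n \right)} = \frac{n}{5}$ ($r{\left(n \right)} = n \frac{1}{5} = \frac{n}{5}$)
$\left(q - 271 \left(r{\left(0 \right)} + N{\left(18,6 \right)}\right)\right) \left(257699 - 256514\right) = \left(-1558736 - 271 \left(\frac{1}{5} \cdot 0 + 6\right)\right) \left(257699 - 256514\right) = \left(-1558736 - 271 \left(0 + 6\right)\right) 1185 = \left(-1558736 - 1626\right) 1185 = \left(-1560362\right) 1185 = -1849028970$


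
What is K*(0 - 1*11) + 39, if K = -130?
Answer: 1469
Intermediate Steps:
K*(0 - 1*11) + 39 = -130*(0 - 1*11) + 39 = -130*(0 - 11) + 39 = -130*(-11) + 39 = 1430 + 39 = 1469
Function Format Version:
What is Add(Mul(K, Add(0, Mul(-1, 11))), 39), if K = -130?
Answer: 1469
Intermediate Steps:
Add(Mul(K, Add(0, Mul(-1, 11))), 39) = Add(Mul(-130, Add(0, Mul(-1, 11))), 39) = Add(Mul(-130, Add(0, -11)), 39) = Add(Mul(-130, -11), 39) = Add(1430, 39) = 1469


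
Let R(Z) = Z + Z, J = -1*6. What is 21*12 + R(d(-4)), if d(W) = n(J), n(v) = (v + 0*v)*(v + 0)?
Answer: 324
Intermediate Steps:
J = -6
n(v) = v² (n(v) = (v + 0)*v = v*v = v²)
d(W) = 36 (d(W) = (-6)² = 36)
R(Z) = 2*Z
21*12 + R(d(-4)) = 21*12 + 2*36 = 252 + 72 = 324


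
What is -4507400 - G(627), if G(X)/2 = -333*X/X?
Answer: -4506734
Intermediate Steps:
G(X) = -666 (G(X) = 2*(-333*X/X) = 2*(-333*1) = 2*(-333) = -666)
-4507400 - G(627) = -4507400 - 1*(-666) = -4507400 + 666 = -4506734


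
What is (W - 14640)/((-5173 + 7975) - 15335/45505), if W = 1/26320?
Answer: -3506840995699/671105649200 ≈ -5.2255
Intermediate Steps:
W = 1/26320 ≈ 3.7994e-5
(W - 14640)/((-5173 + 7975) - 15335/45505) = (1/26320 - 14640)/((-5173 + 7975) - 15335/45505) = -385324799/(26320*(2802 - 15335*1/45505)) = -385324799/(26320*(2802 - 3067/9101)) = -385324799/(26320*25497935/9101) = -385324799/26320*9101/25497935 = -3506840995699/671105649200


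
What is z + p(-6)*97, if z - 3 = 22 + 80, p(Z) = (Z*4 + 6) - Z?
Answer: -1059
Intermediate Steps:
p(Z) = 6 + 3*Z (p(Z) = (4*Z + 6) - Z = (6 + 4*Z) - Z = 6 + 3*Z)
z = 105 (z = 3 + (22 + 80) = 3 + 102 = 105)
z + p(-6)*97 = 105 + (6 + 3*(-6))*97 = 105 + (6 - 18)*97 = 105 - 12*97 = 105 - 1164 = -1059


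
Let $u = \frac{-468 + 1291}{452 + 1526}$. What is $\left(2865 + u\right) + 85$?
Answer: $\frac{5835923}{1978} \approx 2950.4$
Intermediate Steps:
$u = \frac{823}{1978} \approx 0.41608$
$\left(2865 + u\right) + 85 = \left(2865 + \frac{823}{1978}\right) + 85 = \frac{5667793}{1978} + 85 = \frac{5835923}{1978}$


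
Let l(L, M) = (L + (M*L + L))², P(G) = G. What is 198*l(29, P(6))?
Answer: 10657152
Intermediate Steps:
l(L, M) = (2*L + L*M)² (l(L, M) = (L + (L*M + L))² = (L + (L + L*M))² = (2*L + L*M)²)
198*l(29, P(6)) = 198*(29²*(2 + 6)²) = 198*(841*8²) = 198*(841*64) = 198*53824 = 10657152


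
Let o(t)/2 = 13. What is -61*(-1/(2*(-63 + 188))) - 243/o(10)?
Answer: -14791/1625 ≈ -9.1022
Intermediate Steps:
o(t) = 26 (o(t) = 2*13 = 26)
-61*(-1/(2*(-63 + 188))) - 243/o(10) = -61*(-1/(2*(-63 + 188))) - 243/26 = -61/((-2*125)) - 243*1/26 = -61/(-250) - 243/26 = -61*(-1/250) - 243/26 = 61/250 - 243/26 = -14791/1625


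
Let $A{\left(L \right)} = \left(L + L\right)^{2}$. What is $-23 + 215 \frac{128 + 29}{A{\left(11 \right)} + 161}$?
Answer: $\frac{88}{3} \approx 29.333$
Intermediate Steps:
$A{\left(L \right)} = 4 L^{2}$ ($A{\left(L \right)} = \left(2 L\right)^{2} = 4 L^{2}$)
$-23 + 215 \frac{128 + 29}{A{\left(11 \right)} + 161} = -23 + 215 \frac{128 + 29}{4 \cdot 11^{2} + 161} = -23 + 215 \frac{157}{4 \cdot 121 + 161} = -23 + 215 \frac{157}{484 + 161} = -23 + 215 \cdot \frac{157}{645} = -23 + \frac{157}{3} = \frac{88}{3}$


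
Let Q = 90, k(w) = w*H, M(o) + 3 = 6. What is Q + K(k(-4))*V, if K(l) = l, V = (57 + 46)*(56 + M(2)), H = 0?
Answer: 90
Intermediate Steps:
M(o) = 3 (M(o) = -3 + 6 = 3)
k(w) = 0 (k(w) = w*0 = 0)
V = 6077 (V = (57 + 46)*(56 + 3) = 103*59 = 6077)
Q + K(k(-4))*V = 90 + 0*6077 = 90 + 0 = 90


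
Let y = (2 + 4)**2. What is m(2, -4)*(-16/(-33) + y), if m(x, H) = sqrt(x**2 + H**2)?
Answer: 2408*sqrt(5)/33 ≈ 163.17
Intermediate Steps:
y = 36 (y = 6**2 = 36)
m(x, H) = sqrt(H**2 + x**2)
m(2, -4)*(-16/(-33) + y) = sqrt((-4)**2 + 2**2)*(-16/(-33) + 36) = sqrt(16 + 4)*(-16*(-1/33) + 36) = sqrt(20)*(16/33 + 36) = (2*sqrt(5))*(1204/33) = 2408*sqrt(5)/33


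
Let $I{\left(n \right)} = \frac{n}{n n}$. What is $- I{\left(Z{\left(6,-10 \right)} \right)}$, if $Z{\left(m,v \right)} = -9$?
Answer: $\frac{1}{9} \approx 0.11111$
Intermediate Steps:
$I{\left(n \right)} = \frac{1}{n}$ ($I{\left(n \right)} = \frac{n}{n^{2}} = \frac{1}{n}$)
$- I{\left(Z{\left(6,-10 \right)} \right)} = - \frac{1}{-9} = \left(-1\right) \left(- \frac{1}{9}\right) = \frac{1}{9}$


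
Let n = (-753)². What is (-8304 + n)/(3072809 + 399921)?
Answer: 111741/694546 ≈ 0.16088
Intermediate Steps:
n = 567009
(-8304 + n)/(3072809 + 399921) = (-8304 + 567009)/(3072809 + 399921) = 558705/3472730 = 558705*(1/3472730) = 111741/694546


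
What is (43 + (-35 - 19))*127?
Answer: -1397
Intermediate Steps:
(43 + (-35 - 19))*127 = (43 - 54)*127 = -11*127 = -1397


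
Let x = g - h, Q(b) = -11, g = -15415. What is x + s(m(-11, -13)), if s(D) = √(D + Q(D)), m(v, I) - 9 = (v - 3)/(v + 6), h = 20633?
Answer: -36048 + 2*√5/5 ≈ -36047.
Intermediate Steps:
m(v, I) = 9 + (-3 + v)/(6 + v) (m(v, I) = 9 + (v - 3)/(v + 6) = 9 + (-3 + v)/(6 + v))
x = -36048 (x = -15415 - 1*20633 = -15415 - 20633 = -36048)
s(D) = √(-11 + D) (s(D) = √(D - 11) = √(-11 + D))
x + s(m(-11, -13)) = -36048 + √(-11 + (51 + 10*(-11))/(6 - 11)) = -36048 + √(-11 + (51 - 110)/(-5)) = -36048 + √(-11 - ⅕*(-59)) = -36048 + √(-11 + 59/5) = -36048 + √(⅘) = -36048 + 2*√5/5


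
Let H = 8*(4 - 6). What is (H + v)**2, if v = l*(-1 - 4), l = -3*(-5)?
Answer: 8281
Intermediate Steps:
l = 15
v = -75 (v = 15*(-1 - 4) = 15*(-5) = -75)
H = -16 (H = 8*(-2) = -16)
(H + v)**2 = (-16 - 75)**2 = (-91)**2 = 8281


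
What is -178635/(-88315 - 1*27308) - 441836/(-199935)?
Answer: 9644643617/2568564945 ≈ 3.7549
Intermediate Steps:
-178635/(-88315 - 1*27308) - 441836/(-199935) = -178635/(-88315 - 27308) - 441836*(-1/199935) = -178635/(-115623) + 441836/199935 = -178635*(-1/115623) + 441836/199935 = 59545/38541 + 441836/199935 = 9644643617/2568564945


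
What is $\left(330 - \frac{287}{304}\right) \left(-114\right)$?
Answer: $- \frac{300099}{8} \approx -37512.0$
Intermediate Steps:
$\left(330 - \frac{287}{304}\right) \left(-114\right) = \frac{100033}{304} \left(-114\right) = - \frac{300099}{8}$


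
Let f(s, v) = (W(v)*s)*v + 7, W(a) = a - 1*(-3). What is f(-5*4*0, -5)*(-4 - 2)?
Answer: -42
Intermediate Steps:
W(a) = 3 + a (W(a) = a + 3 = 3 + a)
f(s, v) = 7 + s*v*(3 + v) (f(s, v) = ((3 + v)*s)*v + 7 = (s*(3 + v))*v + 7 = s*v*(3 + v) + 7 = 7 + s*v*(3 + v))
f(-5*4*0, -5)*(-4 - 2) = (7 + (-5*4*0)*(-5)*(3 - 5))*(-4 - 2) = (7 - 20*0*(-5)*(-2))*(-6) = (7 + 0*(-5)*(-2))*(-6) = (7 + 0)*(-6) = 7*(-6) = -42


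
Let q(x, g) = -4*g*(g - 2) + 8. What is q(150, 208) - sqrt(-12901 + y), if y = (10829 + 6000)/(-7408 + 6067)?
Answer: -171384 - I*sqrt(2580243430)/447 ≈ -1.7138e+5 - 113.64*I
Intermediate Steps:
y = -16829/1341 (y = 16829/(-1341) = 16829*(-1/1341) = -16829/1341 ≈ -12.550)
q(x, g) = 8 - 4*g*(-2 + g) (q(x, g) = -4*g*(-2 + g) + 8 = 8 - 4*g*(-2 + g))
q(150, 208) - sqrt(-12901 + y) = (8 - 4*208**2 + 8*208) - sqrt(-12901 - 16829/1341) = (8 - 4*43264 + 1664) - sqrt(-17317070/1341) = (8 - 173056 + 1664) - I*sqrt(2580243430)/447 = -171384 - I*sqrt(2580243430)/447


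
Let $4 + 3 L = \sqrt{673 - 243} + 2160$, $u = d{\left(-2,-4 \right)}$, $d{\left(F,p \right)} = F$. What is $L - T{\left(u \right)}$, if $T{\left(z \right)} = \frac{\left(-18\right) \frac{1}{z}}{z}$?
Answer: $\frac{4339}{6} + \frac{\sqrt{430}}{3} \approx 730.08$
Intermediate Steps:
$u = -2$
$T{\left(z \right)} = - \frac{18}{z^{2}}$
$L = \frac{2156}{3} + \frac{\sqrt{430}}{3}$ ($L = - \frac{4}{3} + \frac{\sqrt{673 - 243} + 2160}{3} = - \frac{4}{3} + \frac{\sqrt{430} + 2160}{3} = - \frac{4}{3} + \frac{2160 + \sqrt{430}}{3} = - \frac{4}{3} + \left(720 + \frac{\sqrt{430}}{3}\right) = \frac{2156}{3} + \frac{\sqrt{430}}{3} \approx 725.58$)
$L - T{\left(u \right)} = \left(\frac{2156}{3} + \frac{\sqrt{430}}{3}\right) - - \frac{18}{4} = \left(\frac{2156}{3} + \frac{\sqrt{430}}{3}\right) - \left(-18\right) \frac{1}{4} = \left(\frac{2156}{3} + \frac{\sqrt{430}}{3}\right) - - \frac{9}{2} = \left(\frac{2156}{3} + \frac{\sqrt{430}}{3}\right) + \frac{9}{2} = \frac{4339}{6} + \frac{\sqrt{430}}{3}$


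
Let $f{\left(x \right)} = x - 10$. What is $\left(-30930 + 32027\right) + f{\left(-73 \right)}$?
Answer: $1014$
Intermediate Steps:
$f{\left(x \right)} = -10 + x$
$\left(-30930 + 32027\right) + f{\left(-73 \right)} = \left(-30930 + 32027\right) - 83 = 1097 - 83 = 1014$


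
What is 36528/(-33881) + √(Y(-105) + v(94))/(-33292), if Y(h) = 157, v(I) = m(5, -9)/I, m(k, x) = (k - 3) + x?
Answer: -36528/33881 - 3*√154066/3129448 ≈ -1.0785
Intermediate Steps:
m(k, x) = -3 + k + x (m(k, x) = (-3 + k) + x = -3 + k + x)
v(I) = -7/I (v(I) = (-3 + 5 - 9)/I = -7/I)
36528/(-33881) + √(Y(-105) + v(94))/(-33292) = 36528/(-33881) + √(157 - 7/94)/(-33292) = 36528*(-1/33881) + √(157 - 7*1/94)*(-1/33292) = -36528/33881 + √(157 - 7/94)*(-1/33292) = -36528/33881 + √(14751/94)*(-1/33292) = -36528/33881 + (3*√154066/94)*(-1/33292) = -36528/33881 - 3*√154066/3129448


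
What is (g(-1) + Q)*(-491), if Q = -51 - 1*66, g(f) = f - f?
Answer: 57447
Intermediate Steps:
g(f) = 0
Q = -117 (Q = -51 - 66 = -117)
(g(-1) + Q)*(-491) = (0 - 117)*(-491) = -117*(-491) = 57447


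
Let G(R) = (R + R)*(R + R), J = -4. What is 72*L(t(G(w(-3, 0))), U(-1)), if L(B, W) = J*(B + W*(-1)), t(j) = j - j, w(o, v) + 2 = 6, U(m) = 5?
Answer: 1440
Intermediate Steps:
w(o, v) = 4 (w(o, v) = -2 + 6 = 4)
G(R) = 4*R² (G(R) = (2*R)*(2*R) = 4*R²)
t(j) = 0
L(B, W) = -4*B + 4*W (L(B, W) = -4*(B + W*(-1)) = -4*(B - W) = -4*B + 4*W)
72*L(t(G(w(-3, 0))), U(-1)) = 72*(-4*0 + 4*5) = 72*(0 + 20) = 72*20 = 1440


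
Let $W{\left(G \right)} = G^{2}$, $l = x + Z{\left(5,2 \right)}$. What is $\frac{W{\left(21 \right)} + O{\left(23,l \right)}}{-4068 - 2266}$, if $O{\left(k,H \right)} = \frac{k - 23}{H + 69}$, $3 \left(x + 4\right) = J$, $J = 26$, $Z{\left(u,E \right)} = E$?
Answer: $- \frac{441}{6334} \approx -0.069624$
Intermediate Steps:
$x = \frac{14}{3}$ ($x = -4 + \frac{1}{3} \cdot 26 = -4 + \frac{26}{3} = \frac{14}{3} \approx 4.6667$)
$l = \frac{20}{3}$ ($l = \frac{14}{3} + 2 = \frac{20}{3} \approx 6.6667$)
$O{\left(k,H \right)} = \frac{-23 + k}{69 + H}$
$\frac{W{\left(21 \right)} + O{\left(23,l \right)}}{-4068 - 2266} = \frac{21^{2} + \frac{-23 + 23}{69 + \frac{20}{3}}}{-4068 - 2266} = \frac{441 + \frac{1}{\frac{227}{3}} \cdot 0}{-6334} = \left(441 + \frac{3}{227} \cdot 0\right) \left(- \frac{1}{6334}\right) = \left(441 + 0\right) \left(- \frac{1}{6334}\right) = 441 \left(- \frac{1}{6334}\right) = - \frac{441}{6334}$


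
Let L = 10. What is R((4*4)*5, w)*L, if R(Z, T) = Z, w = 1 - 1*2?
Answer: 800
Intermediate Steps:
w = -1 (w = 1 - 2 = -1)
R((4*4)*5, w)*L = ((4*4)*5)*10 = (16*5)*10 = 80*10 = 800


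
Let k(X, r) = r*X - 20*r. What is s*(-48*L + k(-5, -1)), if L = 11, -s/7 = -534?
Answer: -1880214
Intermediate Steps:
s = 3738 (s = -7*(-534) = 3738)
k(X, r) = -20*r + X*r (k(X, r) = X*r - 20*r = -20*r + X*r)
s*(-48*L + k(-5, -1)) = 3738*(-48*11 - (-20 - 5)) = 3738*(-528 - 1*(-25)) = 3738*(-528 + 25) = 3738*(-503) = -1880214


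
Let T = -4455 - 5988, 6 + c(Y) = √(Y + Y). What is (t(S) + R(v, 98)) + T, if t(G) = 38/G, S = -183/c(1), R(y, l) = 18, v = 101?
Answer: -635849/61 - 38*√2/183 ≈ -10424.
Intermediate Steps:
c(Y) = -6 + √2*√Y (c(Y) = -6 + √(Y + Y) = -6 + √(2*Y) = -6 + √2*√Y)
T = -10443
S = -183/(-6 + √2) (S = -183/(-6 + √2*√1) = -183/(-6 + √2*1) = -183/(-6 + √2) ≈ 39.906)
(t(S) + R(v, 98)) + T = (38/(549/17 + 183*√2/34) + 18) - 10443 = (18 + 38/(549/17 + 183*√2/34)) - 10443 = -10425 + 38/(549/17 + 183*√2/34)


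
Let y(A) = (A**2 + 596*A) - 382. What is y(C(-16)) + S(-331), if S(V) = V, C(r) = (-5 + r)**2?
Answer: 456604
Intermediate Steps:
y(A) = -382 + A**2 + 596*A
y(C(-16)) + S(-331) = (-382 + ((-5 - 16)**2)**2 + 596*(-5 - 16)**2) - 331 = (-382 + ((-21)**2)**2 + 596*(-21)**2) - 331 = (-382 + 441**2 + 596*441) - 331 = (-382 + 194481 + 262836) - 331 = 456935 - 331 = 456604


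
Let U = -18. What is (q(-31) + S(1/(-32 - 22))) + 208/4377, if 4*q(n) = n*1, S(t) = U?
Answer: -449999/17508 ≈ -25.702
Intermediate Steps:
S(t) = -18
q(n) = n/4 (q(n) = (n*1)/4 = n/4)
(q(-31) + S(1/(-32 - 22))) + 208/4377 = ((1/4)*(-31) - 18) + 208/4377 = (-31/4 - 18) + 208*(1/4377) = -103/4 + 208/4377 = -449999/17508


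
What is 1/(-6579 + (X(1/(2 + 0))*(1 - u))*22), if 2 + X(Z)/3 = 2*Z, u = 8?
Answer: -1/6117 ≈ -0.00016348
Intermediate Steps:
X(Z) = -6 + 6*Z (X(Z) = -6 + 3*(2*Z) = -6 + 6*Z)
1/(-6579 + (X(1/(2 + 0))*(1 - u))*22) = 1/(-6579 + ((-6 + 6/(2 + 0))*(1 - 1*8))*22) = 1/(-6579 + ((-6 + 6/2)*(1 - 8))*22) = 1/(-6579 + ((-6 + 6*(½))*(-7))*22) = 1/(-6579 + ((-6 + 3)*(-7))*22) = 1/(-6579 - 3*(-7)*22) = 1/(-6579 + 21*22) = 1/(-6579 + 462) = 1/(-6117) = -1/6117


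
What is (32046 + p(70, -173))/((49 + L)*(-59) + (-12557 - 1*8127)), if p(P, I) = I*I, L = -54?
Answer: -61975/20389 ≈ -3.0396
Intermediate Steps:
p(P, I) = I²
(32046 + p(70, -173))/((49 + L)*(-59) + (-12557 - 1*8127)) = (32046 + (-173)²)/((49 - 54)*(-59) + (-12557 - 1*8127)) = (32046 + 29929)/(-5*(-59) + (-12557 - 8127)) = 61975/(295 - 20684) = 61975/(-20389) = 61975*(-1/20389) = -61975/20389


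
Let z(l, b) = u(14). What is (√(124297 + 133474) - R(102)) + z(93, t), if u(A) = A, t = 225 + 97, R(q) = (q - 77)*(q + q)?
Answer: -5086 + √257771 ≈ -4578.3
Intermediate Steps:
R(q) = 2*q*(-77 + q) (R(q) = (-77 + q)*(2*q) = 2*q*(-77 + q))
t = 322
z(l, b) = 14
(√(124297 + 133474) - R(102)) + z(93, t) = (√(124297 + 133474) - 2*102*(-77 + 102)) + 14 = (√257771 - 2*102*25) + 14 = (√257771 - 1*5100) + 14 = (√257771 - 5100) + 14 = (-5100 + √257771) + 14 = -5086 + √257771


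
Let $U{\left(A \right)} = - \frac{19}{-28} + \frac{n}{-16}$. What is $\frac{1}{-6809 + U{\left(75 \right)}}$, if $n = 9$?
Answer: $- \frac{112}{762595} \approx -0.00014687$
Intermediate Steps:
$U{\left(A \right)} = \frac{13}{112}$ ($U{\left(A \right)} = - \frac{19}{-28} + \frac{9}{-16} = \left(-19\right) \left(- \frac{1}{28}\right) + 9 \left(- \frac{1}{16}\right) = \frac{19}{28} - \frac{9}{16} = \frac{13}{112}$)
$\frac{1}{-6809 + U{\left(75 \right)}} = \frac{1}{-6809 + \frac{13}{112}} = \frac{1}{- \frac{762595}{112}} = - \frac{112}{762595}$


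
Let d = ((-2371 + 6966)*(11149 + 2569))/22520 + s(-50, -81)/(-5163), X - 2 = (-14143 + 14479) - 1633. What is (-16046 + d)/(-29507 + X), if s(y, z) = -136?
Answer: 154023192601/358137194952 ≈ 0.43007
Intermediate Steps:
X = -1295 (X = 2 + ((-14143 + 14479) - 1633) = 2 + (336 - 1633) = 2 - 1297 = -1295)
d = 32544868895/11627076 (d = ((-2371 + 6966)*(11149 + 2569))/22520 - 136/(-5163) = (4595*13718)*(1/22520) - 136*(-1/5163) = 63034210*(1/22520) + 136/5163 = 6303421/2252 + 136/5163 = 32544868895/11627076 ≈ 2799.1)
(-16046 + d)/(-29507 + X) = (-16046 + 32544868895/11627076)/(-29507 - 1295) = -154023192601/11627076/(-30802) = -154023192601/11627076*(-1/30802) = 154023192601/358137194952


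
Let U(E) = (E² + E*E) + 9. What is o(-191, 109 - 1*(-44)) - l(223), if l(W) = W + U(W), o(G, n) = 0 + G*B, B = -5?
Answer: -98735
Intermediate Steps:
U(E) = 9 + 2*E² (U(E) = (E² + E²) + 9 = 2*E² + 9 = 9 + 2*E²)
o(G, n) = -5*G (o(G, n) = 0 + G*(-5) = 0 - 5*G = -5*G)
l(W) = 9 + W + 2*W² (l(W) = W + (9 + 2*W²) = 9 + W + 2*W²)
o(-191, 109 - 1*(-44)) - l(223) = -5*(-191) - (9 + 223 + 2*223²) = 955 - (9 + 223 + 2*49729) = 955 - (9 + 223 + 99458) = 955 - 1*99690 = 955 - 99690 = -98735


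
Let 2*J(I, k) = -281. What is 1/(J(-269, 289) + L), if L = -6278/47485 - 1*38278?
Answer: -94970/3648617501 ≈ -2.6029e-5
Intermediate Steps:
J(I, k) = -281/2 (J(I, k) = (½)*(-281) = -281/2)
L = -1817637108/47485 (L = -6278*1/47485 - 38278 = -6278/47485 - 38278 = -1817637108/47485 ≈ -38278.)
1/(J(-269, 289) + L) = 1/(-281/2 - 1817637108/47485) = 1/(-3648617501/94970) = -94970/3648617501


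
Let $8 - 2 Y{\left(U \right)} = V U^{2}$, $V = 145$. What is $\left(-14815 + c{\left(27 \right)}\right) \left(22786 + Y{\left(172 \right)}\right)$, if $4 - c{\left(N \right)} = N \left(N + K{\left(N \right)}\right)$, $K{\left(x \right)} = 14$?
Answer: $33778791900$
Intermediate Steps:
$Y{\left(U \right)} = 4 - \frac{145 U^{2}}{2}$
$c{\left(N \right)} = 4 - N \left(14 + N\right)$ ($c{\left(N \right)} = 4 - N \left(N + 14\right) = 4 - N \left(14 + N\right)$)
$\left(-14815 + c{\left(27 \right)}\right) \left(22786 + Y{\left(172 \right)}\right) = \left(-14815 - 1103\right) \left(22786 + \left(4 - \frac{145 \cdot 172^{2}}{2}\right)\right) = \left(-14815 - 1103\right) \left(22786 + \left(4 - 2144840\right)\right) = \left(-14815 - 1103\right) \left(22786 - 2144836\right) = \left(-15918\right) \left(-2122050\right) = 33778791900$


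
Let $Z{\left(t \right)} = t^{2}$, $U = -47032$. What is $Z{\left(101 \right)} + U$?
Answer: $-36831$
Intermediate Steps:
$Z{\left(101 \right)} + U = 101^{2} - 47032 = 10201 - 47032 = -36831$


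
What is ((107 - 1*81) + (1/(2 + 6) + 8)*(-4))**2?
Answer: 169/4 ≈ 42.250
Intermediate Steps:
((107 - 1*81) + (1/(2 + 6) + 8)*(-4))**2 = ((107 - 81) + (1/8 + 8)*(-4))**2 = (26 + (1/8 + 8)*(-4))**2 = (26 + (65/8)*(-4))**2 = (26 - 65/2)**2 = (-13/2)**2 = 169/4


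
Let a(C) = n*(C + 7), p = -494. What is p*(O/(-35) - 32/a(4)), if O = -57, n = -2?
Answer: -586378/385 ≈ -1523.1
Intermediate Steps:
a(C) = -14 - 2*C (a(C) = -2*(C + 7) = -2*(7 + C) = -14 - 2*C)
p*(O/(-35) - 32/a(4)) = -494*(-57/(-35) - 32/(-14 - 2*4)) = -494*(-57*(-1/35) - 32/(-14 - 8)) = -494*(57/35 - 32/(-22)) = -494*(57/35 - 32*(-1/22)) = -494*(57/35 + 16/11) = -494*1187/385 = -586378/385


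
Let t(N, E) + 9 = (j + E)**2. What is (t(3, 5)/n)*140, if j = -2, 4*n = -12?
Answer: 0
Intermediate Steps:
n = -3 (n = (1/4)*(-12) = -3)
t(N, E) = -9 + (-2 + E)**2
(t(3, 5)/n)*140 = ((-9 + (-2 + 5)**2)/(-3))*140 = ((-9 + 3**2)*(-1/3))*140 = ((-9 + 9)*(-1/3))*140 = (0*(-1/3))*140 = 0*140 = 0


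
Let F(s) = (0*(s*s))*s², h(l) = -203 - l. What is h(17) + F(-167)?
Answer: -220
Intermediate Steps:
F(s) = 0 (F(s) = (0*s²)*s² = 0*s² = 0)
h(17) + F(-167) = (-203 - 1*17) + 0 = (-203 - 17) + 0 = -220 + 0 = -220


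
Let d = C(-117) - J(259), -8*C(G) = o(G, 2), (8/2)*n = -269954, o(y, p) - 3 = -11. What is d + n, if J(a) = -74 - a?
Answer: -134309/2 ≈ -67155.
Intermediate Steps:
o(y, p) = -8 (o(y, p) = 3 - 11 = -8)
n = -134977/2 (n = (¼)*(-269954) = -134977/2 ≈ -67489.)
C(G) = 1 (C(G) = -⅛*(-8) = 1)
d = 334 (d = 1 - (-74 - 1*259) = 1 - (-74 - 259) = 1 - 1*(-333) = 1 + 333 = 334)
d + n = 334 - 134977/2 = -134309/2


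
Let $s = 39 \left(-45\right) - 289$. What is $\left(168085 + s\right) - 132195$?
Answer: $33846$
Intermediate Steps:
$s = -2044$ ($s = -1755 - 289 = -2044$)
$\left(168085 + s\right) - 132195 = \left(168085 - 2044\right) - 132195 = 166041 - 132195 = 33846$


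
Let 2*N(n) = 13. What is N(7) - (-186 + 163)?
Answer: 59/2 ≈ 29.500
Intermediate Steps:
N(n) = 13/2 (N(n) = (1/2)*13 = 13/2)
N(7) - (-186 + 163) = 13/2 - (-186 + 163) = 13/2 - 1*(-23) = 13/2 + 23 = 59/2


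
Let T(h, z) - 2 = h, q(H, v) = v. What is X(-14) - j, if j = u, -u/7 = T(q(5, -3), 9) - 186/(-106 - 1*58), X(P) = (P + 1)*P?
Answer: 15001/82 ≈ 182.94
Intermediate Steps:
X(P) = P*(1 + P) (X(P) = (1 + P)*P = P*(1 + P))
T(h, z) = 2 + h
u = -77/82 (u = -7*((2 - 3) - 186/(-106 - 1*58)) = -7*(-1 - 186/(-106 - 58)) = -7*(-1 - 186/(-164)) = -7*(-1 - 186*(-1/164)) = -7*(-1 + 93/82) = -7*11/82 = -77/82 ≈ -0.93902)
j = -77/82 ≈ -0.93902
X(-14) - j = -14*(1 - 14) - 1*(-77/82) = -14*(-13) + 77/82 = 182 + 77/82 = 15001/82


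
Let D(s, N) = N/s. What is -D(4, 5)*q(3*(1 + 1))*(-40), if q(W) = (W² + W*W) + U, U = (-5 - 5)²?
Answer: 8600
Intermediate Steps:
U = 100 (U = (-10)² = 100)
q(W) = 100 + 2*W² (q(W) = (W² + W*W) + 100 = (W² + W²) + 100 = 2*W² + 100 = 100 + 2*W²)
-D(4, 5)*q(3*(1 + 1))*(-40) = -(5/4)*(100 + 2*(3*(1 + 1))²)*(-40) = -(5*(¼))*(100 + 2*(3*2)²)*(-40) = -5*(100 + 2*6²)/4*(-40) = -5*(100 + 2*36)/4*(-40) = -5*(100 + 72)/4*(-40) = -(5/4)*172*(-40) = -215*(-40) = -1*(-8600) = 8600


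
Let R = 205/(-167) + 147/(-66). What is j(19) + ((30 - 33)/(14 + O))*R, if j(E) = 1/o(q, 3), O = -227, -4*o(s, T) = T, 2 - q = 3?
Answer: -1081495/782562 ≈ -1.3820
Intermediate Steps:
q = -1 (q = 2 - 1*3 = 2 - 3 = -1)
o(s, T) = -T/4
R = -12693/3674 (R = 205*(-1/167) + 147*(-1/66) = -205/167 - 49/22 = -12693/3674 ≈ -3.4548)
j(E) = -4/3 (j(E) = 1/(-1/4*3) = 1/(-3/4) = -4/3)
j(19) + ((30 - 33)/(14 + O))*R = -4/3 + ((30 - 33)/(14 - 227))*(-12693/3674) = -4/3 - 3/(-213)*(-12693/3674) = -4/3 - 3*(-1/213)*(-12693/3674) = -4/3 + (1/71)*(-12693/3674) = -4/3 - 12693/260854 = -1081495/782562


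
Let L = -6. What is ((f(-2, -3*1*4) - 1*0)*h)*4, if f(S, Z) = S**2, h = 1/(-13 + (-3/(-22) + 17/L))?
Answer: -264/259 ≈ -1.0193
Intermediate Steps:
h = -33/518 (h = 1/(-13 + (-3/(-22) + 17/(-6))) = 1/(-13 + (-3*(-1/22) + 17*(-1/6))) = 1/(-13 + (3/22 - 17/6)) = 1/(-13 - 89/33) = 1/(-518/33) = -33/518 ≈ -0.063707)
((f(-2, -3*1*4) - 1*0)*h)*4 = (((-2)**2 - 1*0)*(-33/518))*4 = ((4 + 0)*(-33/518))*4 = (4*(-33/518))*4 = -66/259*4 = -264/259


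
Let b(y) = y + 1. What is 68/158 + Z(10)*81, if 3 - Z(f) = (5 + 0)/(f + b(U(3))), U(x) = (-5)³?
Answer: 741443/3002 ≈ 246.98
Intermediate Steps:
U(x) = -125
b(y) = 1 + y
Z(f) = 3 - 5/(-124 + f) (Z(f) = 3 - (5 + 0)/(f + (1 - 125)) = 3 - 5/(f - 124) = 3 - 5/(-124 + f))
68/158 + Z(10)*81 = 68/158 + ((-377 + 3*10)/(-124 + 10))*81 = 68*(1/158) + ((-377 + 30)/(-114))*81 = 34/79 - 1/114*(-347)*81 = 34/79 + (347/114)*81 = 34/79 + 9369/38 = 741443/3002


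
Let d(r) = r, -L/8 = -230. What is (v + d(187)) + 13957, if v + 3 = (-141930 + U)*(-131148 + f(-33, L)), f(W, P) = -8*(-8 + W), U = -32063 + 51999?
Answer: 15959269221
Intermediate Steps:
L = 1840 (L = -8*(-230) = 1840)
U = 19936
f(W, P) = 64 - 8*W
v = 15959255077 (v = -3 + (-141930 + 19936)*(-131148 + (64 - 8*(-33))) = -3 - 121994*(-131148 + (64 + 264)) = -3 - 121994*(-131148 + 328) = -3 - 121994*(-130820) = -3 + 15959255080 = 15959255077)
(v + d(187)) + 13957 = (15959255077 + 187) + 13957 = 15959255264 + 13957 = 15959269221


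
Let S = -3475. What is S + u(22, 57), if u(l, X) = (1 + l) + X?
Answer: -3395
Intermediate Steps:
u(l, X) = 1 + X + l
S + u(22, 57) = -3475 + (1 + 57 + 22) = -3475 + 80 = -3395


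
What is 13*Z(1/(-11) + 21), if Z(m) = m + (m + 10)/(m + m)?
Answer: 71201/253 ≈ 281.43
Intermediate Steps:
Z(m) = m + (10 + m)/(2*m) (Z(m) = m + (10 + m)/((2*m)) = m + (10 + m)*(1/(2*m)) = m + (10 + m)/(2*m))
13*Z(1/(-11) + 21) = 13*(½ + (1/(-11) + 21) + 5/(1/(-11) + 21)) = 13*(½ + (-1/11 + 21) + 5/(-1/11 + 21)) = 13*(½ + 230/11 + 5/(230/11)) = 13*(½ + 230/11 + 5*(11/230)) = 13*(½ + 230/11 + 11/46) = 13*(5477/253) = 71201/253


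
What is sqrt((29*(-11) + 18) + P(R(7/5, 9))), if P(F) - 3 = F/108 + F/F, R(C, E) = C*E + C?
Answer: I*sqrt(96186)/18 ≈ 17.23*I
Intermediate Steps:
R(C, E) = C + C*E
P(F) = 4 + F/108 (P(F) = 3 + (F/108 + F/F) = 3 + (F*(1/108) + 1) = 3 + (F/108 + 1) = 3 + (1 + F/108) = 4 + F/108)
sqrt((29*(-11) + 18) + P(R(7/5, 9))) = sqrt((29*(-11) + 18) + (4 + ((7/5)*(1 + 9))/108)) = sqrt((-319 + 18) + (4 + ((7*(1/5))*10)/108)) = sqrt(-301 + (4 + ((7/5)*10)/108)) = sqrt(-301 + (4 + (1/108)*14)) = sqrt(-301 + (4 + 7/54)) = sqrt(-301 + 223/54) = sqrt(-16031/54) = I*sqrt(96186)/18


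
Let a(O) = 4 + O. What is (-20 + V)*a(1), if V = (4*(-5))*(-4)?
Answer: 300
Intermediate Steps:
V = 80 (V = -20*(-4) = 80)
(-20 + V)*a(1) = (-20 + 80)*(4 + 1) = 60*5 = 300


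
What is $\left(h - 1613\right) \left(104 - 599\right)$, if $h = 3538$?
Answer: $-952875$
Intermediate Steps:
$\left(h - 1613\right) \left(104 - 599\right) = \left(3538 - 1613\right) \left(104 - 599\right) = 1925 \left(-495\right) = -952875$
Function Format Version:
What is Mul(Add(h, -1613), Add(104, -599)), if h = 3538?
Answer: -952875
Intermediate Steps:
Mul(Add(h, -1613), Add(104, -599)) = Mul(Add(3538, -1613), Add(104, -599)) = Mul(1925, -495) = -952875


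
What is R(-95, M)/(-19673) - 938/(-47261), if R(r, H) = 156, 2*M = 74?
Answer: 11080558/929765653 ≈ 0.011918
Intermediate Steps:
M = 37 (M = (½)*74 = 37)
R(-95, M)/(-19673) - 938/(-47261) = 156/(-19673) - 938/(-47261) = 156*(-1/19673) - 938*(-1/47261) = -156/19673 + 938/47261 = 11080558/929765653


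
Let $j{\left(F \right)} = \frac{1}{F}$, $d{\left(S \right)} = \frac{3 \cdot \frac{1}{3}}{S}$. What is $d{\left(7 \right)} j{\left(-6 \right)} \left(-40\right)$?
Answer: $\frac{20}{21} \approx 0.95238$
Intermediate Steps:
$d{\left(S \right)} = \frac{1}{S}$ ($d{\left(S \right)} = \frac{3 \cdot \frac{1}{3}}{S} = 1 \frac{1}{S} = \frac{1}{S}$)
$d{\left(7 \right)} j{\left(-6 \right)} \left(-40\right) = \frac{1}{7 \left(-6\right)} \left(-40\right) = \frac{1}{7} \left(- \frac{1}{6}\right) \left(-40\right) = \left(- \frac{1}{42}\right) \left(-40\right) = \frac{20}{21}$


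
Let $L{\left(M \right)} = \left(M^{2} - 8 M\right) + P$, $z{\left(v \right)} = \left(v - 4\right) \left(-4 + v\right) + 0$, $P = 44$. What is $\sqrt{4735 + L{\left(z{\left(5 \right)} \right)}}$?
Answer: $2 \sqrt{1193} \approx 69.08$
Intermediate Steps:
$z{\left(v \right)} = \left(-4 + v\right)^{2}$ ($z{\left(v \right)} = \left(-4 + v\right) \left(-4 + v\right) + 0 = \left(-4 + v\right)^{2} + 0 = \left(-4 + v\right)^{2}$)
$L{\left(M \right)} = 44 + M^{2} - 8 M$ ($L{\left(M \right)} = \left(M^{2} - 8 M\right) + 44 = 44 + M^{2} - 8 M$)
$\sqrt{4735 + L{\left(z{\left(5 \right)} \right)}} = \sqrt{4735 + \left(44 + \left(\left(-4 + 5\right)^{2}\right)^{2} - 8 \left(-4 + 5\right)^{2}\right)} = \sqrt{4735 + \left(44 + \left(1^{2}\right)^{2} - 8 \cdot 1^{2}\right)} = \sqrt{4735 + \left(44 + 1^{2} - 8\right)} = \sqrt{4735 + \left(44 + 1 - 8\right)} = \sqrt{4735 + 37} = \sqrt{4772} = 2 \sqrt{1193}$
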